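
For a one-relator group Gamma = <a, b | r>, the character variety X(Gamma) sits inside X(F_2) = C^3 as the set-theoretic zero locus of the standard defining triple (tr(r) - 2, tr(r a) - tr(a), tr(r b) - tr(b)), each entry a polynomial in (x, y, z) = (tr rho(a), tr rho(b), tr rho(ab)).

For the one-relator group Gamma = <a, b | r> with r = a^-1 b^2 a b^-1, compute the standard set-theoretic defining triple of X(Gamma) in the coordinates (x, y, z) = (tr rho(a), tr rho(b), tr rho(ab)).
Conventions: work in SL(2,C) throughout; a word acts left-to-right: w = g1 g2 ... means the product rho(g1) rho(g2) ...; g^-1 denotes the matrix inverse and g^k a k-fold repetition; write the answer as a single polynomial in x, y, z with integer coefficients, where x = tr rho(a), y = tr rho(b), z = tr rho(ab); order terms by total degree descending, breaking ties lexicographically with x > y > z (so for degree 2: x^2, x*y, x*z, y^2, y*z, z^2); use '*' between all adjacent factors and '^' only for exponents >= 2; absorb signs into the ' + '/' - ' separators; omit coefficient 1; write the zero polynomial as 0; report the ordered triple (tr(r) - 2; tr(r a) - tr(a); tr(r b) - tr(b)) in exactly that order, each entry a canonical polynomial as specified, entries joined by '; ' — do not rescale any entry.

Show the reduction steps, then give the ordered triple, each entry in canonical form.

trace(a^2 b) = trace(a)*trace(b a) - trace(b)  (reduce the a square) = x*z - y
trace(a^2) = trace(a)*trace(a) - trace(1)  (reduce the a square) = x^2 - 2
apply: trace(a b^2 a) = trace(b)*trace(a^2 b) - trace(a^2)  (reduce the b square) = x*y*z - x^2 - y^2 + 2
trace(a b a b) = trace(b a)*trace(b a) - trace(1)  (split on b) = z^2 - 2
trace(a b^2 a b) = trace(b)*trace(a b a b) - trace(a b a)  (reduce the b square) = y*z^2 - x*z - y
apply: trace(b^2 a b^-1 a) = trace(a b^2 a)*trace(b) - trace(a b^2 a b)  (eliminate b^-1) = x*y^2*z - x^2*y - y^3 - y*z^2 + x*z + 3*y
trace(a^-1 b^2 a b^-1) = trace(b^2 a b^-1)*trace(a) - trace(b^2 a b^-1 a)  (eliminate a^-1) = -x*y^2*z + x^2*y + y^3 + y*z^2 - 3*y
trace(b^2) = trace(b)*trace(b) - trace(1) = y^2 - 2
assemble the triple (trace(r) - 2; trace(r a) - x; trace(r b) - y)

-x*y^2*z + x^2*y + y^3 + y*z^2 - 3*y - 2; -x + z; y^2 - y - 2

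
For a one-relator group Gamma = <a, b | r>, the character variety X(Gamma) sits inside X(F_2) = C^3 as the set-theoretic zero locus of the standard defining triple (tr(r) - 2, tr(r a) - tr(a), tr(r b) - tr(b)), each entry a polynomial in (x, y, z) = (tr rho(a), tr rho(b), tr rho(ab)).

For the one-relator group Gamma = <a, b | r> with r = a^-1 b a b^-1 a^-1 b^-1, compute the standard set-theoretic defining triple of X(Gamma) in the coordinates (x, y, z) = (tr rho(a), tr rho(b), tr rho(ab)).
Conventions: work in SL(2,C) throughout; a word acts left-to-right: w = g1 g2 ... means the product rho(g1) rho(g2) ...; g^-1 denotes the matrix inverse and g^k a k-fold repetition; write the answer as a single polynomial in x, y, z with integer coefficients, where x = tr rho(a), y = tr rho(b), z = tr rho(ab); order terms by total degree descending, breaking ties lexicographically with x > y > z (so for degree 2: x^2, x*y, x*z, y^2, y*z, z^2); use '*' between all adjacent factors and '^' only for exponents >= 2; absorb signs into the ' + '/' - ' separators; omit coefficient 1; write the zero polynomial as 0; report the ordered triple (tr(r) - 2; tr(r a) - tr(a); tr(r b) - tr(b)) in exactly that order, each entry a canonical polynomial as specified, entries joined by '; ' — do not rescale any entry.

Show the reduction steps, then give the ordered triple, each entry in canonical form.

-x*y*z^2 + x^2*z + y^2*z + z^3 - 3*z - 2; -x + y; -x^2*y*z + x^3 + x*y^2 + x*z^2 - 3*x - y

use: tr(a^-1 b) = tr(b)*tr(a) - tr(b a)  (eliminate a^-1) = x*y - z
use: tr(b a b) = tr(b)*tr(a b) - tr(a)  (reduce the b square) = y*z - x
use: tr(b a b a) = tr(a b)*tr(a b) - tr(1)  (split on a) = z^2 - 2
tr(b a b a^-1) = tr(b a b)*tr(a) - tr(b a b a)  (eliminate a^-1) = x*y*z - x^2 - z^2 + 2
use: tr(a^-2 b a b) = tr(b a b a^-1)*tr(a) - tr(b a b)  (eliminate a^-1) = x^2*y*z - x^3 - x*z^2 - y*z + 3*x
use: tr(a^-1 b a b^-1 a^-1) = tr(a^-2 b a)*tr(b) - tr(a^-2 b a b)  (eliminate b^-1) = -x^2*y*z + x^3 + x*y^2 + x*z^2 - 3*x
apply: tr(b^2) = tr(b)*tr(b) - tr(1)  (reduce the b square) = y^2 - 2
tr(b a^-1 b) = tr(b^2)*tr(a) - tr(b^2 a)  (eliminate a^-1) = x*y^2 - y*z - x
tr(b^2 a b) = tr(b)*tr(b a b) - tr(b a)  (reduce the b square) = y^2*z - x*y - z
use: tr(a b a) = tr(a)*tr(b a) - tr(b)  (reduce the a square) = x*z - y
tr(b^2 a b a) = tr(b)*tr(a b a b) - tr(a b a)  (reduce the b square) = y*z^2 - x*z - y
tr(b a b a^-1 b) = tr(b^2 a b)*tr(a) - tr(b^2 a b a)  (eliminate a^-1) = x*y^2*z - x^2*y - y*z^2 + y
apply: tr(b a b a b a) = tr(b a b a)*tr(b a) - tr(a b)  (split on b) = z^3 - 3*z
tr(b a b a^-1 b a) = tr(b a b a b)*tr(a) - tr(b a b a b a)  (eliminate a^-1) = x*y*z^2 - x^2*z - z^3 - x*y + 3*z
tr(a^-1 b a^-1 b a b) = tr(b a b a^-1 b)*tr(a) - tr(b a b a^-1 b a)  (eliminate a^-1) = x^2*y^2*z - x^3*y - 2*x*y*z^2 + x^2*z + z^3 + 2*x*y - 3*z
apply: tr(a^-1 b a b^-1 a^-1 b) = tr(a^-1 b a^-1 b a)*tr(b) - tr(a^-1 b a^-1 b a b)  (eliminate b^-1) = -x^2*y^2*z + x^3*y + x*y^3 + 2*x*y*z^2 - x^2*z - y^2*z - z^3 - 3*x*y + 3*z
tr(a^-1 b a b^-1 a^-1 b^-1) = tr(a^-1 b a b^-1 a^-1)*tr(b) - tr(a^-1 b a b^-1 a^-1 b)  (eliminate b^-1) = -x*y*z^2 + x^2*z + y^2*z + z^3 - 3*z
assemble the triple (tr(r) - 2; tr(r a) - x; tr(r b) - y)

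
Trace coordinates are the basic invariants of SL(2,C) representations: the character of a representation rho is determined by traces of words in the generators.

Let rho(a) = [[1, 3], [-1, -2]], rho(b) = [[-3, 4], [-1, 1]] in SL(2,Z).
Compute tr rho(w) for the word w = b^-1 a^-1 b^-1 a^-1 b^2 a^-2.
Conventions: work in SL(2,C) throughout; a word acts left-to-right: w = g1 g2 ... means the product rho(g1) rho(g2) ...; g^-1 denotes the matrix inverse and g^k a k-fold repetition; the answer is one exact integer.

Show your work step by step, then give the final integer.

4055

rho(b^-1) = [[1, -4], [1, -3]]
... * rho(a^-1) = [[-2, -3], [1, 1]]  ->  [[-6, -7], [-5, -6]]
... * rho(b^-1) = [[1, -4], [1, -3]]  ->  [[-13, 45], [-11, 38]]
... * rho(a^-1) = [[-2, -3], [1, 1]]  ->  [[71, 84], [60, 71]]
... * rho(b) = [[-3, 4], [-1, 1]]  ->  [[-297, 368], [-251, 311]]
... * rho(b) = [[-3, 4], [-1, 1]]  ->  [[523, -820], [442, -693]]
... * rho(a^-1) = [[-2, -3], [1, 1]]  ->  [[-1866, -2389], [-1577, -2019]]
... * rho(a^-1) = [[-2, -3], [1, 1]]  ->  [[1343, 3209], [1135, 2712]]
tr = 1343 + 2712 = 4055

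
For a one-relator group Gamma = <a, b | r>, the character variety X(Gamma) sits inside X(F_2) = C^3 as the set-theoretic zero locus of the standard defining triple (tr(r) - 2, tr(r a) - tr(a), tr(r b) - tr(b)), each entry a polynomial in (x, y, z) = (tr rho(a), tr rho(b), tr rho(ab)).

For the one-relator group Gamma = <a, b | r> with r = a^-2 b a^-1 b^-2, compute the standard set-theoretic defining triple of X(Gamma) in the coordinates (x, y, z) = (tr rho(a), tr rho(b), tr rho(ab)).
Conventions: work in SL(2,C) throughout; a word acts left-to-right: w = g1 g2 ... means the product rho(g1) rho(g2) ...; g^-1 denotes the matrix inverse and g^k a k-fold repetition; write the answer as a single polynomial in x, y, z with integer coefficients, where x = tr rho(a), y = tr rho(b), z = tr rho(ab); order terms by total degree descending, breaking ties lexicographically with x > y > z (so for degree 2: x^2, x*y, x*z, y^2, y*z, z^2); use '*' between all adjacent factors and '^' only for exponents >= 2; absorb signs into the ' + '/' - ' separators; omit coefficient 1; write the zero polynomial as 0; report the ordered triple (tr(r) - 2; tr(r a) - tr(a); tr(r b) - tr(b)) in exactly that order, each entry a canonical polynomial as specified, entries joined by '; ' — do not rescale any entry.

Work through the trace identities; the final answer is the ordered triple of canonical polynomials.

use: tr(a^-1) = tr(a) = x
use: tr(b a b) = tr(b)*tr(a b) - tr(a) = y*z - x
tr(b a b a) = tr(b a)*tr(b a) - tr(1) = z^2 - 2
apply: tr(a b a^-1 b) = tr(b a b)*tr(a) - tr(b a b a) = x*y*z - x^2 - z^2 + 2
tr(b a^-1 b^-1 a) = tr(a b a^-1)*tr(b) - tr(a b a^-1 b) = -x*y*z + x^2 + y^2 + z^2 - 2
apply: tr(b a^-1 b^-1 a^-1) = tr(b a^-1 b^-1)*tr(a) - tr(b a^-1 b^-1 a) = x*y*z - y^2 - z^2 + 2
tr(a^-2 b a^-1 b^-1) = tr(b a^-1 b^-1 a^-1)*tr(a) - tr(b a^-1 b^-1) = x^2*y*z - x*y^2 - x*z^2 + x
tr(b a^-1) = tr(b)*tr(a) - tr(b a) = x*y - z
use: tr(a^-2 b) = tr(b a^-1)*tr(a) - tr(b) = x^2*y - x*z - y
tr(a^-2 b a^-1) = tr(a^-2 b)*tr(a) - tr(a^-2 b a) = x^3*y - x^2*z - 2*x*y + z
tr(a^-2 b a^-1 b^-2) = tr(a^-2 b a^-1 b^-1)*tr(b) - tr(a^-2 b a^-1) = x^2*y^2*z - x^3*y - x*y^3 - x*y*z^2 + x^2*z + 3*x*y - z
apply: tr(b a^-1 b^-2 a) = tr(a b a^-1 b^-1)*tr(b) - tr(a b a^-1)  (eliminate b^-1) = -x*y^2*z + x^2*y + y^3 + y*z^2 - 3*y
tr(a^-1 b a^-1 b^-2) = tr(b a^-1 b^-2)*tr(a) - tr(b a^-1 b^-2 a)  (eliminate a^-1) = x*y^2*z - x^2*y - y^3 - y*z^2 + x*z + 3*y
assemble the triple (tr(r) - 2; tr(r a) - x; tr(r b) - y)

x^2*y^2*z - x^3*y - x*y^3 - x*y*z^2 + x^2*z + 3*x*y - z - 2; x*y^2*z - x^2*y - y^3 - y*z^2 + x*z - x + 3*y; x^2*y*z - x*y^2 - x*z^2 + x - y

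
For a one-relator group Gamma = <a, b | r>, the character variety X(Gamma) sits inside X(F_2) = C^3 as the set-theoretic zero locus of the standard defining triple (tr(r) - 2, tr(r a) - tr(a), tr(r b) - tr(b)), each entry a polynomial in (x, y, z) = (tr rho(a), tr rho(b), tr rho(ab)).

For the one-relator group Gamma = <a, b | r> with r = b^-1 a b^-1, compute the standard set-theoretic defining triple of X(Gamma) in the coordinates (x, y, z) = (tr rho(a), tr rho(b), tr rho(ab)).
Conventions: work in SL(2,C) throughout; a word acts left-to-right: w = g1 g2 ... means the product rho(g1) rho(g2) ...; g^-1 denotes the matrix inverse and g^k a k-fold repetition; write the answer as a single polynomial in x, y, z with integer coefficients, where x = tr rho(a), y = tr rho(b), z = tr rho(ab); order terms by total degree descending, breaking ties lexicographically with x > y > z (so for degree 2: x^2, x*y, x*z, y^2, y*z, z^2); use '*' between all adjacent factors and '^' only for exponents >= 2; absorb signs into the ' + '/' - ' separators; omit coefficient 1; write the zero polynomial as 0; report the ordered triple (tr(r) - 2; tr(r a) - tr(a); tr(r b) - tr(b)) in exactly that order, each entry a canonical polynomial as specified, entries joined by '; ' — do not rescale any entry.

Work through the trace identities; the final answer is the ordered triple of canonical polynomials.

x*y^2 - y*z - x - 2; x^2*y^2 - 2*x*y*z + z^2 - x - 2; x*y - y - z

trace(b^-1 a) = trace(a) trace(b) - trace(a b)  (eliminate b^-1) = x*y - z
trace(b^-1 a b^-1) = trace(b^-1 a) trace(b) - trace(b^-1 a b)  (eliminate b^-1) = x*y^2 - y*z - x
trace(a^2) = trace(a) trace(a) - trace(1)   [square of a] = x^2 - 2
trace(a^2 b) = trace(a) trace(b a) - trace(b)   [square of a] = x*z - y
trace(a b^-1 a) = trace(a^2) trace(b) - trace(a^2 b)   [inverse elimination on b] = x^2*y - x*z - y
trace(a b a b) = trace(a b) trace(a b) - trace(1)   [split at a repeated a] = z^2 - 2
trace(a b^-1 a b) = trace(a b a) trace(b) - trace(a b a b)   [inverse elimination on b] = x*y*z - y^2 - z^2 + 2
trace(b^-1 a b^-1 a) = trace(a b^-1 a) trace(b) - trace(a b^-1 a b)   [inverse elimination on b] = x^2*y^2 - 2*x*y*z + z^2 - 2
assemble the triple (trace(r) - 2; trace(r a) - x; trace(r b) - y)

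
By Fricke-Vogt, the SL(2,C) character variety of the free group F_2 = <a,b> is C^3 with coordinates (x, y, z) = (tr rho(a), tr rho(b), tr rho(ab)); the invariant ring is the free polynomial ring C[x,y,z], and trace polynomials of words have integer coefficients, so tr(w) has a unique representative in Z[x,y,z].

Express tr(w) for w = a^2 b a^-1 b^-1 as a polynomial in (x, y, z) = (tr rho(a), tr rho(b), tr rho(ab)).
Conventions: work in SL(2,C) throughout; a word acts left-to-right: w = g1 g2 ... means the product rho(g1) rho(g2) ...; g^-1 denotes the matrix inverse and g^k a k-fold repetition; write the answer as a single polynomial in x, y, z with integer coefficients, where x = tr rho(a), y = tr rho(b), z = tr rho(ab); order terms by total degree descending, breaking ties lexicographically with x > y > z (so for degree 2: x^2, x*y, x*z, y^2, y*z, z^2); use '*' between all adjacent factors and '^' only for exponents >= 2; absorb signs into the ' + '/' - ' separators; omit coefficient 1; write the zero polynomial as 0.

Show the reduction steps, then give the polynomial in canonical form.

tr(b^2 a) = tr(b) * tr(a b) - tr(a) = y*z - x
tr(b^2) = tr(b) * tr(b) - tr(1) = y^2 - 2
tr(b a^2 b) = tr(a) * tr(b^2 a) - tr(b^2) = x*y*z - x^2 - y^2 + 2
tr(b a b a) = tr(a b) * tr(a b) - tr(1) = z^2 - 2
tr(b a^2 b a) = tr(a) * tr(b a b a) - tr(b a b) = x*z^2 - y*z - x
tr(a^2 b a^-1 b) = tr(b a^2 b) * tr(a) - tr(b a^2 b a) = x^2*y*z - x^3 - x*y^2 - x*z^2 + y*z + 3*x
tr(a^2 b a^-1 b^-1) = tr(a^2 b a^-1) * tr(b) - tr(a^2 b a^-1 b) = -x^2*y*z + x^3 + x*y^2 + x*z^2 - 3*x

-x^2*y*z + x^3 + x*y^2 + x*z^2 - 3*x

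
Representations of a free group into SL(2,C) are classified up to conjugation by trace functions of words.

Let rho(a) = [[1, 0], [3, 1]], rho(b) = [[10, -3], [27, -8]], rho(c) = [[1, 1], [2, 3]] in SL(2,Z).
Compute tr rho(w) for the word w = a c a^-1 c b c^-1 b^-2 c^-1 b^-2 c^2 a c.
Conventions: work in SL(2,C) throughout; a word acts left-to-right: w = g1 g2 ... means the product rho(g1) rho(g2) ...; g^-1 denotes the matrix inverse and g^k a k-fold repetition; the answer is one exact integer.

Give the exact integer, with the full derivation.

rho(a) = [[1, 0], [3, 1]]
... * rho(c) = [[1, 1], [2, 3]]  ->  [[1, 1], [5, 6]]
... * rho(a^-1) = [[1, 0], [-3, 1]]  ->  [[-2, 1], [-13, 6]]
... * rho(c) = [[1, 1], [2, 3]]  ->  [[0, 1], [-1, 5]]
... * rho(b) = [[10, -3], [27, -8]]  ->  [[27, -8], [125, -37]]
... * rho(c^-1) = [[3, -1], [-2, 1]]  ->  [[97, -35], [449, -162]]
... * rho(b^-1) = [[-8, 3], [-27, 10]]  ->  [[169, -59], [782, -273]]
... * rho(b^-1) = [[-8, 3], [-27, 10]]  ->  [[241, -83], [1115, -384]]
... * rho(c^-1) = [[3, -1], [-2, 1]]  ->  [[889, -324], [4113, -1499]]
... * rho(b^-1) = [[-8, 3], [-27, 10]]  ->  [[1636, -573], [7569, -2651]]
... * rho(b^-1) = [[-8, 3], [-27, 10]]  ->  [[2383, -822], [11025, -3803]]
... * rho(c) = [[1, 1], [2, 3]]  ->  [[739, -83], [3419, -384]]
... * rho(c) = [[1, 1], [2, 3]]  ->  [[573, 490], [2651, 2267]]
... * rho(a) = [[1, 0], [3, 1]]  ->  [[2043, 490], [9452, 2267]]
... * rho(c) = [[1, 1], [2, 3]]  ->  [[3023, 3513], [13986, 16253]]
tr = 3023 + 16253 = 19276

19276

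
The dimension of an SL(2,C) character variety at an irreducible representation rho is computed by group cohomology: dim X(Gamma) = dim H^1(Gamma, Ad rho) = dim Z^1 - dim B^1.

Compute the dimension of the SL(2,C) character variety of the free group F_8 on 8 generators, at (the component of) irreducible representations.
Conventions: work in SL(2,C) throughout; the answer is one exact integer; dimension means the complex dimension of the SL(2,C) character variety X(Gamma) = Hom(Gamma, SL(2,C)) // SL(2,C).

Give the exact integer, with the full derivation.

21

The free group F_8: 8 generators, no relators.
Z^1(Gamma, Ad rho) = (sl_2)^8: a cocycle is a free choice of one sl_2 vector per generator, so dim Z^1 = 3*8 = 24.
dim B^1 = 3: the coboundary map is injective because an irreducible image has centralizer 0 in sl_2.
dim H^1 = 24 - 3 = 21, which is dim X.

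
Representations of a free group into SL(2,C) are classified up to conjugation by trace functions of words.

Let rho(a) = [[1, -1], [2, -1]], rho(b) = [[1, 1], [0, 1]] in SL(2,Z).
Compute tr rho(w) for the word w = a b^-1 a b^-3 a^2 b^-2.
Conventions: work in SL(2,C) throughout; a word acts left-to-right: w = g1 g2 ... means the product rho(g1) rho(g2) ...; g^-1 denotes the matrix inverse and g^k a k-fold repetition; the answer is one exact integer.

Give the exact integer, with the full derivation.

-18

rho(a) = [[1, -1], [2, -1]]
... * rho(b^-1) = [[1, -1], [0, 1]]  ->  [[1, -2], [2, -3]]
... * rho(a) = [[1, -1], [2, -1]]  ->  [[-3, 1], [-4, 1]]
... * rho(b^-1) = [[1, -1], [0, 1]]  ->  [[-3, 4], [-4, 5]]
... * rho(b^-1) = [[1, -1], [0, 1]]  ->  [[-3, 7], [-4, 9]]
... * rho(b^-1) = [[1, -1], [0, 1]]  ->  [[-3, 10], [-4, 13]]
... * rho(a) = [[1, -1], [2, -1]]  ->  [[17, -7], [22, -9]]
... * rho(a) = [[1, -1], [2, -1]]  ->  [[3, -10], [4, -13]]
... * rho(b^-1) = [[1, -1], [0, 1]]  ->  [[3, -13], [4, -17]]
... * rho(b^-1) = [[1, -1], [0, 1]]  ->  [[3, -16], [4, -21]]
tr = 3 + -21 = -18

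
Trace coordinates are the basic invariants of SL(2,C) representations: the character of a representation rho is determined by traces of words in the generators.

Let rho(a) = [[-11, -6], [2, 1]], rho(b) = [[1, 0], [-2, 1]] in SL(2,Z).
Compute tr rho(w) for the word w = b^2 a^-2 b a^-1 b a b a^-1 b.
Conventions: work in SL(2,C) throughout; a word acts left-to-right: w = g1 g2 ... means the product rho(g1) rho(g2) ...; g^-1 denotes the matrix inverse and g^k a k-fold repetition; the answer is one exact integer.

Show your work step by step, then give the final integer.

1429310

rho(b) = [[1, 0], [-2, 1]]
... * rho(b) = [[1, 0], [-2, 1]]  ->  [[1, 0], [-4, 1]]
... * rho(a^-1) = [[1, 6], [-2, -11]]  ->  [[1, 6], [-6, -35]]
... * rho(a^-1) = [[1, 6], [-2, -11]]  ->  [[-11, -60], [64, 349]]
... * rho(b) = [[1, 0], [-2, 1]]  ->  [[109, -60], [-634, 349]]
... * rho(a^-1) = [[1, 6], [-2, -11]]  ->  [[229, 1314], [-1332, -7643]]
... * rho(b) = [[1, 0], [-2, 1]]  ->  [[-2399, 1314], [13954, -7643]]
... * rho(a) = [[-11, -6], [2, 1]]  ->  [[29017, 15708], [-168780, -91367]]
... * rho(b) = [[1, 0], [-2, 1]]  ->  [[-2399, 15708], [13954, -91367]]
... * rho(a^-1) = [[1, 6], [-2, -11]]  ->  [[-33815, -187182], [196688, 1088761]]
... * rho(b) = [[1, 0], [-2, 1]]  ->  [[340549, -187182], [-1980834, 1088761]]
tr = 340549 + 1088761 = 1429310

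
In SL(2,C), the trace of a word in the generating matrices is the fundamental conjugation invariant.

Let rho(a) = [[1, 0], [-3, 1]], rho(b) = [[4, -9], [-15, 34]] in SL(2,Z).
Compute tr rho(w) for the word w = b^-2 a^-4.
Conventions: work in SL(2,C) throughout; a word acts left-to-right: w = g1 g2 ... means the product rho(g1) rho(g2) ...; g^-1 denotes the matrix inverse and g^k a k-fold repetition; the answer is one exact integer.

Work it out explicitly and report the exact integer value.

5546

rho(b^-1) = [[34, 9], [15, 4]]
... * rho(b^-1) = [[34, 9], [15, 4]]  ->  [[1291, 342], [570, 151]]
... * rho(a^-1) = [[1, 0], [3, 1]]  ->  [[2317, 342], [1023, 151]]
... * rho(a^-1) = [[1, 0], [3, 1]]  ->  [[3343, 342], [1476, 151]]
... * rho(a^-1) = [[1, 0], [3, 1]]  ->  [[4369, 342], [1929, 151]]
... * rho(a^-1) = [[1, 0], [3, 1]]  ->  [[5395, 342], [2382, 151]]
tr = 5395 + 151 = 5546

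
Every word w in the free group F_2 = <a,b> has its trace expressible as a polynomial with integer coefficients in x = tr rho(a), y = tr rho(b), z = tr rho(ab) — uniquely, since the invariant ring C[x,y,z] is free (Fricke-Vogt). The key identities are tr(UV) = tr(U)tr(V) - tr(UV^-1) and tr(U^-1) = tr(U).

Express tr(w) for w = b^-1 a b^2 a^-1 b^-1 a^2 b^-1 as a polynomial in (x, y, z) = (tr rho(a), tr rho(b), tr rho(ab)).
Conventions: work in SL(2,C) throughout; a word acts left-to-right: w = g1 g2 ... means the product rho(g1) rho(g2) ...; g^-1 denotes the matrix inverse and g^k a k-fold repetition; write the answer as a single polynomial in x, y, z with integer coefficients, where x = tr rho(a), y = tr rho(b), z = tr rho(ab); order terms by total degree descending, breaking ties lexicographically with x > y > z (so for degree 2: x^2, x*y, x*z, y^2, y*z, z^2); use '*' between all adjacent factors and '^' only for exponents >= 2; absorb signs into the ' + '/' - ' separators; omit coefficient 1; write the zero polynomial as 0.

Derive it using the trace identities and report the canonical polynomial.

trace(a b a) = trace(a) * trace(b a) - trace(b)  (reduce the a square) = x*z - y
trace(a b a^2) = trace(a) * trace(a b a) - trace(a b)  (reduce the a square) = x^2*z - x*y - z
trace(b a b a) = trace(a b) * trace(a b) - trace(1)  (split on a) = z^2 - 2
next, trace(b a b) = trace(b) * trace(a b) - trace(a)  (reduce the b square) = y*z - x
and trace(a b a^2 b) = trace(a) * trace(b a b a) - trace(b a b)  (reduce the a square) = x*z^2 - y*z - x
trace(a^2 b^-1 a b) = trace(a b a^2) * trace(b) - trace(a b a^2 b)  (eliminate b^-1) = x^2*y*z - x*y^2 - x*z^2 + x
next, trace(a^4 b) = trace(a) * trace(b a^3) - trace(b a^2)  (reduce the a square) = x^3*z - x^2*y - 2*x*z + y
and trace(a^2) = trace(a) * trace(a) - trace(1)  (reduce the a square) = x^2 - 2
next, trace(a^3) = trace(a) * trace(a^2) - trace(a)  (reduce the a square) = x^3 - 3*x
trace(a^4) = trace(a) * trace(a^3) - trace(a^2)  (reduce the a square) = x^4 - 4*x^2 + 2
and trace(a^3 b^2 a) = trace(b) * trace(a^4 b) - trace(a^4)  (reduce the b square) = x^3*y*z - x^4 - x^2*y^2 - 2*x*y*z + 4*x^2 + y^2 - 2
trace(b^2 a b a) = trace(b) * trace(a b a b) - trace(a b a)  (reduce the b square) = y*z^2 - x*z - y
trace(b^2 a b) = trace(b) * trace(b a b) - trace(b a)  (reduce the b square) = y^2*z - x*y - z
trace(b^2 a b a^2) = trace(a) * trace(b^2 a b a) - trace(b^2 a b)  (reduce the a square) = x*y*z^2 - x^2*z - y^2*z + z
trace(a^3 b^2 a b) = trace(a) * trace(b^2 a b a^2) - trace(b^2 a b a)  (reduce the a square) = x^2*y*z^2 - x^3*z - x*y^2*z - y*z^2 + 2*x*z + y
trace(a b^2 a b^-1 a^2) = trace(a^3 b^2 a) * trace(b) - trace(a^3 b^2 a b)  (eliminate b^-1) = x^3*y^2*z - x^4*y - x^2*y^3 - x^2*y*z^2 + x^3*z - x*y^2*z + 4*x^2*y + y^3 + y*z^2 - 2*x*z - 3*y
trace(a^3 b a b) = trace(a) * trace(b a b a^2) - trace(b a b a)  (reduce the a square) = x^2*z^2 - x*y*z - x^2 - z^2 + 2
trace(a^2 b a b^2 a) = trace(b) * trace(a^3 b a b) - trace(a^3 b a)  (reduce the b square) = x^2*y*z^2 - x^3*z - x*y^2*z - y*z^2 + 2*x*z + y
trace(a b a b a b) = trace(a b) * trace(a b a b) - trace(a^-1 b^-1)  (split on a) = z^3 - 3*z
next, trace(b a b^2 a b a) = trace(b) * trace(a b a b a b) - trace(a b a b a)  (reduce the b square) = y*z^3 - x*z^2 - 2*y*z + x
trace(a b^2 a) = trace(b) * trace(a^2 b) - trace(a^2)  (reduce the b square) = x*y*z - x^2 - y^2 + 2
next, trace(b a b^2 a b) = trace(b) * trace(a b^2 a b) - trace(a b^2 a)  (reduce the b square) = y^2*z^2 - 2*x*y*z + x^2 - 2
next, trace(a^2 b a b^2 a b) = trace(a) * trace(b a b^2 a b a) - trace(b a b^2 a b)  (reduce the a square) = x*y*z^3 - x^2*z^2 - y^2*z^2 + 2
next, trace(a b^2 a b^-1 a^2 b) = trace(a^2 b a b^2 a) * trace(b) - trace(a^2 b a b^2 a b)  (eliminate b^-1) = x^2*y^2*z^2 - x^3*y*z - x*y^3*z - x*y*z^3 + x^2*z^2 + 2*x*y*z + y^2 - 2
trace(b^-1 a^2 b^-1 a b^2 a) = trace(a b^2 a b^-1 a^2) * trace(b) - trace(a b^2 a b^-1 a^2 b)  (eliminate b^-1) = x^3*y^3*z - x^4*y^2 - x^2*y^4 - 2*x^2*y^2*z^2 + 2*x^3*y*z + x*y*z^3 + 4*x^2*y^2 - x^2*z^2 + y^4 + y^2*z^2 - 4*x*y*z - 4*y^2 + 2
next, trace(a b^2 a^-1 b^-1 a^2 b^-1) = trace(b^-1 a^2 b^-1 a b^2) * trace(a) - trace(b^-1 a^2 b^-1 a b^2 a)  (eliminate a^-1) = -x^3*y^3*z + x^4*y^2 + x^2*y^4 + 2*x^2*y^2*z^2 - x^3*y*z - x*y*z^3 - 5*x^2*y^2 - y^4 - y^2*z^2 + 4*x*y*z + x^2 + 4*y^2 - 2
next, trace(b^2) = trace(b) * trace(b) - trace(1)  (reduce the b square) = y^2 - 2
and trace(b^3) = trace(b) * trace(b^2) - trace(b)  (reduce the b square) = y^3 - 3*y
and trace(a b^3 a) = trace(a) * trace(b^3 a) - trace(b^3)  (reduce the a square) = x*y^2*z - x^2*y - y^3 - x*z + 3*y
trace(b a^3 b^2) = trace(a) * trace(a b^3 a) - trace(a b^3)  (reduce the a square) = x^2*y^2*z - x^3*y - x*y^3 - x^2*z - y^2*z + 4*x*y + z
trace(a^3 b^2 a^-1 b) = trace(b a^3 b^2) * trace(a) - trace(b a^3 b^2 a)  (eliminate a^-1) = x^3*y^2*z - x^4*y - x^2*y^3 - x^2*y*z^2 + 4*x^2*y + y*z^2 - x*z - y
trace(a b^2 a^-1 b^-1 a^2) = trace(a^3 b^2 a^-1) * trace(b) - trace(a^3 b^2 a^-1 b)  (eliminate b^-1) = -x^3*y^2*z + x^4*y + x^2*y^3 + x^2*y*z^2 + x*y^2*z - 5*x^2*y - y^3 - y*z^2 + x*z + 3*y
trace(b^-1 a b^2 a^-1 b^-1 a^2 b^-1) = trace(a b^2 a^-1 b^-1 a^2 b^-1) * trace(b) - trace(a b^2 a^-1 b^-1 a^2)  (eliminate b^-1) = -x^3*y^4*z + x^4*y^3 + x^2*y^5 + 2*x^2*y^3*z^2 - x*y^2*z^3 - x^4*y - 6*x^2*y^3 - x^2*y*z^2 - y^5 - y^3*z^2 + 3*x*y^2*z + 6*x^2*y + 5*y^3 + y*z^2 - x*z - 5*y

-x^3*y^4*z + x^4*y^3 + x^2*y^5 + 2*x^2*y^3*z^2 - x*y^2*z^3 - x^4*y - 6*x^2*y^3 - x^2*y*z^2 - y^5 - y^3*z^2 + 3*x*y^2*z + 6*x^2*y + 5*y^3 + y*z^2 - x*z - 5*y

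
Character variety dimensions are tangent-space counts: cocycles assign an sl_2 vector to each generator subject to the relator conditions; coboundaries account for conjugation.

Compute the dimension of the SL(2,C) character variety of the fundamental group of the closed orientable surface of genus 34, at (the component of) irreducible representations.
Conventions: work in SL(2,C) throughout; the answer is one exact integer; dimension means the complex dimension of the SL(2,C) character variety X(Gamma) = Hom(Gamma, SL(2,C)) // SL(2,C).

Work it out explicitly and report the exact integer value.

pi_1 of the closed genus-34 surface has 68 generators bound by the single product-of-commutators relator.
A cocycle assigns one sl_2 vector per generator subject to the relator condition d_2(z) = 0: dim of the unconstrained space is 3*2g = 204.
H^2 = coker(d_2) is dual to H^0 = 0 at irreducible rho (Poincare duality), so d_2 is onto: dim Z^1 = 201.
dim B^1 = 3 (coboundaries, injective at irreducible rho).
Hence dim X = 201 - 3 = 198.

198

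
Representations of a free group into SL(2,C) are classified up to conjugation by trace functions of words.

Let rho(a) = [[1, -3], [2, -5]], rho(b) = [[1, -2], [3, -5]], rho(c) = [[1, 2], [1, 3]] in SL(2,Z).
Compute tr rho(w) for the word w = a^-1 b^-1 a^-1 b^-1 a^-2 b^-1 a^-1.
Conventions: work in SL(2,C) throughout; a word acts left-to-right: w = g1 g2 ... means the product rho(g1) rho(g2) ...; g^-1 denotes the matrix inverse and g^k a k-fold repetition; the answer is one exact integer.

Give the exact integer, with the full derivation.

rho(a^-1) = [[-5, 3], [-2, 1]]
... * rho(b^-1) = [[-5, 2], [-3, 1]]  ->  [[16, -7], [7, -3]]
... * rho(a^-1) = [[-5, 3], [-2, 1]]  ->  [[-66, 41], [-29, 18]]
... * rho(b^-1) = [[-5, 2], [-3, 1]]  ->  [[207, -91], [91, -40]]
... * rho(a^-1) = [[-5, 3], [-2, 1]]  ->  [[-853, 530], [-375, 233]]
... * rho(a^-1) = [[-5, 3], [-2, 1]]  ->  [[3205, -2029], [1409, -892]]
... * rho(b^-1) = [[-5, 2], [-3, 1]]  ->  [[-9938, 4381], [-4369, 1926]]
... * rho(a^-1) = [[-5, 3], [-2, 1]]  ->  [[40928, -25433], [17993, -11181]]
tr = 40928 + -11181 = 29747

29747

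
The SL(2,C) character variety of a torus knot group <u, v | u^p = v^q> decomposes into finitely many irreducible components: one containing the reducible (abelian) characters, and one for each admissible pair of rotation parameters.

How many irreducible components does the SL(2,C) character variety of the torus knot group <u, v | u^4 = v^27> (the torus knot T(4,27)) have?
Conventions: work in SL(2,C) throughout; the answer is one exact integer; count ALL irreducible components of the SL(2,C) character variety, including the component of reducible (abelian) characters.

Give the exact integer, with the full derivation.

40

Gamma = < u, v | u^4 = v^27 > (torus knot T(4,27)); the central element u^4 = v^27 acts as +I or -I in any irreducible SL(2,C) representation.
On an irreducible component, tr(u) is locked at 2*cos(pi*alpha/4) for some alpha in 1..3, and tr(v) at 2*cos(pi*beta/27) for some beta in 1..26.
The two central values (-1)^alpha I and (-1)^beta I must be the same matrix, so alpha and beta share a parity.
Counting: 2 odd alphas x 13 odd betas + 1 even alphas x 13 even betas = 26 + 13 = 39.
That is 39 components of irreducible characters, and with the reducible (abelian) component the total is 40.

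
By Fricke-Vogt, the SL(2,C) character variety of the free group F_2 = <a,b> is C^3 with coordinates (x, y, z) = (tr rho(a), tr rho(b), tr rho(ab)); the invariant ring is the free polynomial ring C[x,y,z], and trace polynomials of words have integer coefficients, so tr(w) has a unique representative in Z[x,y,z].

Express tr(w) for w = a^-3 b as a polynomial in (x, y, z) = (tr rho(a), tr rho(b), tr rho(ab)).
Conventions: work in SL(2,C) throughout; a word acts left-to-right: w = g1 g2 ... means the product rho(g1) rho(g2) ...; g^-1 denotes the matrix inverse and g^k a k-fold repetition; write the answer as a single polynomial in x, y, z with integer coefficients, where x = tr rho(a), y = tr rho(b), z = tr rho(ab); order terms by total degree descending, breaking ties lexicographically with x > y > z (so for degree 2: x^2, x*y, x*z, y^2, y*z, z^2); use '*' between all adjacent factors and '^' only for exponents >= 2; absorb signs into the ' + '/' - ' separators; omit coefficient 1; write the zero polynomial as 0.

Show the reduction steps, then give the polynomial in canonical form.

x^3*y - x^2*z - 2*x*y + z

so trace(b a^-1) = trace(b)*trace(a) - trace(b a)  (eliminate a^-1) = x*y - z
trace(b a^-2) = trace(b a^-1)*trace(a) - trace(b)  (eliminate a^-1) = x^2*y - x*z - y
trace(a^-3 b) = trace(b a^-2)*trace(a) - trace(b a^-1)  (eliminate a^-1) = x^3*y - x^2*z - 2*x*y + z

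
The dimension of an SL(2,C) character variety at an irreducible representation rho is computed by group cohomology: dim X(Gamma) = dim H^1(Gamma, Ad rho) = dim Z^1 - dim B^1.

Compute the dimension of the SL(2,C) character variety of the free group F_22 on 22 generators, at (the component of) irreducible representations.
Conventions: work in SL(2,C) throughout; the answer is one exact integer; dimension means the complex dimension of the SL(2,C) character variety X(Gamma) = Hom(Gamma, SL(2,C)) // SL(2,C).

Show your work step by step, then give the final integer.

63

Here Gamma is free of rank 22 — no relator constrains a cocycle.
A cocycle picks one sl_2 vector per generator freely, giving dim Z^1 = 3*22 = 66.
dim B^1 = 3: the coboundary map is injective because an irreducible image has centralizer 0 in sl_2.
Therefore dim X = 66 - 3 = 63.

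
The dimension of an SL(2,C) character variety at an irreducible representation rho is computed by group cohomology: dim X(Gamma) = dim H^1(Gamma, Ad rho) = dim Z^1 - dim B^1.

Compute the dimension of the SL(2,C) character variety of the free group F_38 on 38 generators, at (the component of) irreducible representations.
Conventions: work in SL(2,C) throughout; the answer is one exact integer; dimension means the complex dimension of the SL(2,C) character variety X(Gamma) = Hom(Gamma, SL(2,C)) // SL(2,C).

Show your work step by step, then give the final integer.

111

Gamma = F_38 has 38 generators and no relators.
Z^1(Gamma, Ad rho) = (sl_2)^38: a cocycle is a free choice of one sl_2 vector per generator, so dim Z^1 = 3*38 = 114.
dim B^1 = 3: the coboundary map is injective because an irreducible image has centralizer 0 in sl_2.
dim X = dim H^1 = dim Z^1 - dim B^1 = 114 - 3 = 111.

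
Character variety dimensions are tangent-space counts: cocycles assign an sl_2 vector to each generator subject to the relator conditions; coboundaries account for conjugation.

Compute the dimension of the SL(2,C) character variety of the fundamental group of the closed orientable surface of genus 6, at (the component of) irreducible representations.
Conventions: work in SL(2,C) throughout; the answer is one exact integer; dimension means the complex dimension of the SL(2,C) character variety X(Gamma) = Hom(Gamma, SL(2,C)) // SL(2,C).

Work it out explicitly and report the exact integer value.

Gamma = pi_1(Sigma_6) = < a_1, b_1, ..., a_6, b_6 | prod [a_i, b_i] > has 2g = 12 generators and 1 relator.
Before the relator condition, cocycle space has dim 3*12 = 36.
H^2 = coker(d_2) is dual to H^0 = 0 at irreducible rho (Poincare duality), so d_2 is onto: dim Z^1 = 33.
As always at irreducible rho, dim B^1 = 3.
dim X = dim H^1 = 33 - 3 = 30.

30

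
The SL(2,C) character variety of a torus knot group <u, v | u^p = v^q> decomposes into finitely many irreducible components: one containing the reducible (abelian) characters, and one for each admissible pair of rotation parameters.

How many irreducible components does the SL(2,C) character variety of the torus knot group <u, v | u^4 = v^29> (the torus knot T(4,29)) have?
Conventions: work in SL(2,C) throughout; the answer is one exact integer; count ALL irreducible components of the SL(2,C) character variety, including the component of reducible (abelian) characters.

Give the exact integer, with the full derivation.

For T(4,29): irreducibility forces the central element u^4 = v^29 to one of +I, -I.
On an irreducible component, tr(u) is locked at 2*cos(pi*alpha/4) for some alpha in 1..3, and tr(v) at 2*cos(pi*beta/29) for some beta in 1..28.
The two central values (-1)^alpha I and (-1)^beta I must be the same matrix, so alpha and beta share a parity.
count pairs: odd alpha (2 choices) x odd beta (14), plus even alpha (1) x even beta (14): 2*14 + 1*14 = 42.
That is 42 components of irreducible characters, and with the reducible (abelian) component the total is 43.

43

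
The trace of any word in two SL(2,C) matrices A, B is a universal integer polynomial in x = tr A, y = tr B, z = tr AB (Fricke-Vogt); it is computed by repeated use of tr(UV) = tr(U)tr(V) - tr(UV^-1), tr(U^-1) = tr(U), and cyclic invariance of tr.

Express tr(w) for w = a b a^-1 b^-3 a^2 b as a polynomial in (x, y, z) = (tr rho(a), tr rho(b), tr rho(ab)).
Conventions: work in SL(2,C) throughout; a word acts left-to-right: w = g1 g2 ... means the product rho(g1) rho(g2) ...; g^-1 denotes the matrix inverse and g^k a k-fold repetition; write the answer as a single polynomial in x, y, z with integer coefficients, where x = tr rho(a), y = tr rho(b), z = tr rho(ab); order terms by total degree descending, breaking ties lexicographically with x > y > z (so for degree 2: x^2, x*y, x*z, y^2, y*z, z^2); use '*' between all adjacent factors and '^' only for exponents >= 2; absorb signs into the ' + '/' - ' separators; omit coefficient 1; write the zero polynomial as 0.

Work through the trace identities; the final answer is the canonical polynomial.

trace(b a^2) = trace(a)*trace(b a) - trace(b) = x*z - y
trace(a^2 b a) = trace(a)*trace(b a^2) - trace(b a) = x^2*z - x*y - z
trace(b a b a) = trace(b a)*trace(b a) - trace(1)   [split at repeated b] = z^2 - 2
trace(b a b) = trace(b)*trace(a b) - trace(a) = y*z - x
trace(a^2 b a b) = trace(a)*trace(b a b a) - trace(b a b) = x*z^2 - y*z - x
trace(a^2 b a b^-1) = trace(a^2 b a)*trace(b) - trace(a^2 b a b) = x^2*y*z - x*y^2 - x*z^2 + x
trace(b^-2 a^2 b a) = trace(a^2 b a b^-1)*trace(b) - trace(a^2 b a) = x^2*y^2*z - x*y^3 - x*y*z^2 - x^2*z + 2*x*y + z
trace(a^2 b a b a) = trace(a)*trace(b a b a^2) - trace(b a b a) = x^2*z^2 - x*y*z - x^2 - z^2 + 2
trace(b a b a b a) = trace(a b)*trace(a b a b) - trace(a^-1 b^-1)   [split at repeated a] = z^3 - 3*z
trace(b a b a b) = trace(b)*trace(a b a b) - trace(a b a) = y*z^2 - x*z - y
trace(a^2 b a b a b) = trace(a)*trace(b a b a b a) - trace(b a b a b) = x*z^3 - y*z^2 - 2*x*z + y
trace(b^-1 a^2 b a b a) = trace(a^2 b a b a)*trace(b) - trace(a^2 b a b a b) = x^2*y*z^2 - x*y^2*z - x*z^3 - x^2*y + 2*x*z + y
trace(b^-2 a^2 b a b a) = trace(b^-1 a^2 b a b a)*trace(b) - trace(b^-1 a^2 b a b a b) = x^2*y^2*z^2 - x*y^3*z - x*y*z^3 - x^2*y^2 - x^2*z^2 + 3*x*y*z + x^2 + y^2 + z^2 - 2
trace(b^-3 a^2 b a b a) = trace(b^-2 a^2 b a b a)*trace(b) - trace(b^-2 a^2 b a b a b) = x^2*y^3*z^2 - x*y^4*z - x*y^2*z^3 - x^2*y^3 - 2*x^2*y*z^2 + 4*x*y^2*z + x*z^3 + 2*x^2*y + y^3 + y*z^2 - 2*x*z - 3*y
trace(a b a^-1 b^-3 a^2 b) = trace(b^-3 a^2 b a b)*trace(a) - trace(b^-3 a^2 b a b a) = -x^2*y^3*z^2 + x^3*y^2*z + x*y^4*z + x*y^2*z^3 + x^2*y*z^2 - x^3*z - 4*x*y^2*z - x*z^3 - y^3 - y*z^2 + 3*x*z + 3*y

-x^2*y^3*z^2 + x^3*y^2*z + x*y^4*z + x*y^2*z^3 + x^2*y*z^2 - x^3*z - 4*x*y^2*z - x*z^3 - y^3 - y*z^2 + 3*x*z + 3*y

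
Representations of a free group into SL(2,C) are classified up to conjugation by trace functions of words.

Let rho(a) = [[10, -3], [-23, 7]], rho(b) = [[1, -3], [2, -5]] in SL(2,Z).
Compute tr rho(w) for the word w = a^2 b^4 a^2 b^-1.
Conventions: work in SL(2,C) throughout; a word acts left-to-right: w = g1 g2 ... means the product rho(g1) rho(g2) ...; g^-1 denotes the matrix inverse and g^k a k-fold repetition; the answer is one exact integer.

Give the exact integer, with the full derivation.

73188314

rho(a) = [[10, -3], [-23, 7]]
... * rho(a) = [[10, -3], [-23, 7]]  ->  [[169, -51], [-391, 118]]
... * rho(b) = [[1, -3], [2, -5]]  ->  [[67, -252], [-155, 583]]
... * rho(b) = [[1, -3], [2, -5]]  ->  [[-437, 1059], [1011, -2450]]
... * rho(b) = [[1, -3], [2, -5]]  ->  [[1681, -3984], [-3889, 9217]]
... * rho(b) = [[1, -3], [2, -5]]  ->  [[-6287, 14877], [14545, -34418]]
... * rho(a) = [[10, -3], [-23, 7]]  ->  [[-405041, 123000], [937064, -284561]]
... * rho(a) = [[10, -3], [-23, 7]]  ->  [[-6879410, 2076123], [15915543, -4803119]]
... * rho(b^-1) = [[-5, 3], [-2, 1]]  ->  [[30244804, -18562107], [-69971477, 42943510]]
tr = 30244804 + 42943510 = 73188314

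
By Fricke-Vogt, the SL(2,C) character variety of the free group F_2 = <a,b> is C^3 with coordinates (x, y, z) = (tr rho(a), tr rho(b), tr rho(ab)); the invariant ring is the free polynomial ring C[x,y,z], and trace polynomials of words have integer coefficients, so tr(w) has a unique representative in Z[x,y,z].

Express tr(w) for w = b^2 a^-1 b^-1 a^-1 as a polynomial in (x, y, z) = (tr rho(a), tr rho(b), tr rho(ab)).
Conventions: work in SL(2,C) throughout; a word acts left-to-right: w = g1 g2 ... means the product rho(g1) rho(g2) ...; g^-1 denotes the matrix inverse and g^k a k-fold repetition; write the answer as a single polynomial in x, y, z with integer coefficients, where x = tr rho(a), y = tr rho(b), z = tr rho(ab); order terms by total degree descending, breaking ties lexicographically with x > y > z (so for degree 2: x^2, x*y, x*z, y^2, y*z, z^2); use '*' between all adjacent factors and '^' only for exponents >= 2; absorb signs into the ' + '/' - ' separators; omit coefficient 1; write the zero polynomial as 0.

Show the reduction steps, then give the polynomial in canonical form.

trace(b a^-1) = trace(b) * trace(a) - trace(b a)  (eliminate a^-1) = x*y - z
reduce: trace(b^2 a) = trace(b) * trace(a b) - trace(a)  (reduce the b square) = y*z - x
so trace(b^2) = trace(b) * trace(b) - trace(1)  (reduce the b square) = y^2 - 2
trace(a b^2 a) = trace(a) * trace(b^2 a) - trace(b^2)  (reduce the a square) = x*y*z - x^2 - y^2 + 2
reduce: trace(a b a b) = trace(b a) * trace(b a) - trace(1)  (split on b) = z^2 - 2
reduce: trace(a b a) = trace(a) * trace(b a) - trace(b)  (reduce the a square) = x*z - y
so trace(a b^2 a b) = trace(b) * trace(a b a b) - trace(a b a)  (reduce the b square) = y*z^2 - x*z - y
trace(b^-1 a b^2 a) = trace(a b^2 a) * trace(b) - trace(a b^2 a b)  (eliminate b^-1) = x*y^2*z - x^2*y - y^3 - y*z^2 + x*z + 3*y
reduce: trace(b^2 a^-1 b^-1 a) = trace(b^-1 a b^2) * trace(a) - trace(b^-1 a b^2 a)  (eliminate a^-1) = -x*y^2*z + x^2*y + y^3 + y*z^2 - 3*y
trace(b^2 a^-1 b^-1 a^-1) = trace(b^2 a^-1 b^-1) * trace(a) - trace(b^2 a^-1 b^-1 a)  (eliminate a^-1) = x*y^2*z - y^3 - y*z^2 - x*z + 3*y

x*y^2*z - y^3 - y*z^2 - x*z + 3*y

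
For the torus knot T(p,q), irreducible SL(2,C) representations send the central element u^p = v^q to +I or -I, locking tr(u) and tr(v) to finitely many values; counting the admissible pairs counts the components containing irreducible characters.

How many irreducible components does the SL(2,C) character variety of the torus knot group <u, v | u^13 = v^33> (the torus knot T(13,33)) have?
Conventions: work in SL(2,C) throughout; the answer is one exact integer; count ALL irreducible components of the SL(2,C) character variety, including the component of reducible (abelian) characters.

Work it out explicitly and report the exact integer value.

In the torus knot group T(13,33), u^13 = v^33 is central, so an irreducible representation sends it to +I or -I (Schur).
This locks tr(u) to 2*cos(pi*alpha/13), alpha in 1..12, and tr(v) to 2*cos(pi*beta/33), beta in 1..32, on each component of irreducible characters.
u^13 = (-1)^alpha I and v^33 = (-1)^beta I must agree, so alpha and beta have equal parity.
count pairs: odd alpha (6 choices) x odd beta (16), plus even alpha (6) x even beta (16): 6*16 + 6*16 = 192.
Total: 192 irreducible-character components + 1 reducible (abelian) component = 193.

193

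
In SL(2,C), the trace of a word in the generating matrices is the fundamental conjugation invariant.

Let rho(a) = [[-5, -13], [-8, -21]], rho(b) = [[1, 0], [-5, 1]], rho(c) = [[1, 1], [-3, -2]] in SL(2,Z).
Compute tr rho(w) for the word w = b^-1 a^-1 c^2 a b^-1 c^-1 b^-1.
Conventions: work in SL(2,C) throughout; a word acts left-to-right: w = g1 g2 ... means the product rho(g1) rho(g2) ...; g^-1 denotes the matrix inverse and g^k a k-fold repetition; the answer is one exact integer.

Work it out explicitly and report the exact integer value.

rho(b^-1) = [[1, 0], [5, 1]]
... * rho(a^-1) = [[-21, 13], [8, -5]]  ->  [[-21, 13], [-97, 60]]
... * rho(c) = [[1, 1], [-3, -2]]  ->  [[-60, -47], [-277, -217]]
... * rho(c) = [[1, 1], [-3, -2]]  ->  [[81, 34], [374, 157]]
... * rho(a) = [[-5, -13], [-8, -21]]  ->  [[-677, -1767], [-3126, -8159]]
... * rho(b^-1) = [[1, 0], [5, 1]]  ->  [[-9512, -1767], [-43921, -8159]]
... * rho(c^-1) = [[-2, -1], [3, 1]]  ->  [[13723, 7745], [63365, 35762]]
... * rho(b^-1) = [[1, 0], [5, 1]]  ->  [[52448, 7745], [242175, 35762]]
tr = 52448 + 35762 = 88210

88210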